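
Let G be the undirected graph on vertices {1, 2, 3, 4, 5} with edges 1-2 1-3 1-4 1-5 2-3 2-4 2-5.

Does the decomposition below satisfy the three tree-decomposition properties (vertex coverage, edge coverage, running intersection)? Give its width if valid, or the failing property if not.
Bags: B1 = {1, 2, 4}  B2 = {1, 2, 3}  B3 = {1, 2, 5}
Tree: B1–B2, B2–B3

Yes; width 2.

Vertex coverage: the bags together contain {1, 2, 3, 4, 5}, the full vertex set. Edge coverage: each edge of G has both endpoints in at least one bag. Running intersection: for every vertex, the bags containing it form a connected subtree. All three properties hold, so this is a valid tree decomposition of width max|bag| − 1 = 2, and hence tw(G) ≤ 2.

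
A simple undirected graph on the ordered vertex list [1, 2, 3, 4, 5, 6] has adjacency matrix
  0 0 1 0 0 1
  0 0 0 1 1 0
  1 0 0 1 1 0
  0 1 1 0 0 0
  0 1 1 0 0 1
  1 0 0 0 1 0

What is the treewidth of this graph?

2

A width-2 tree decomposition is:
Bags: B1 = {1, 5, 6}  B2 = {1, 3, 5}  B3 = {2, 3, 5}  B4 = {2, 3, 4}
Tree: B1–B2, B2–B3, B3–B4
Each bag holds 3 vertices, so the decomposition has width 2, which upper-bounds the treewidth. The edges 6–1–3–5–6 form a cycle, so G is not a tree and its treewidth is at least 2. Combining the bounds, tw(G) = 2.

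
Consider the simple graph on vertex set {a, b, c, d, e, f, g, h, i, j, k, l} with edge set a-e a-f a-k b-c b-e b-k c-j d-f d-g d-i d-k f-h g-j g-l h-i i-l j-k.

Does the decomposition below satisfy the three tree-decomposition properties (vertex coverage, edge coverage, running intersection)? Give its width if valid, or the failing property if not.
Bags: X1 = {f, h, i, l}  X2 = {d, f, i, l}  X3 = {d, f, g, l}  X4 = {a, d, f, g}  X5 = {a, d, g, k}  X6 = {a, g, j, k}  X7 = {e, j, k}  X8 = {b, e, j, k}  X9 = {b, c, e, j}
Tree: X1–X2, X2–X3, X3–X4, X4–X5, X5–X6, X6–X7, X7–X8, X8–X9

A tree decomposition must satisfy three properties: every vertex lies in some bag; for every edge, both endpoints lie together in some bag; and for every vertex, the bags containing it form a connected subtree. Here edge (a,e) lies in no bag, so the decomposition is invalid.

No — edge (a,e) lies in no bag.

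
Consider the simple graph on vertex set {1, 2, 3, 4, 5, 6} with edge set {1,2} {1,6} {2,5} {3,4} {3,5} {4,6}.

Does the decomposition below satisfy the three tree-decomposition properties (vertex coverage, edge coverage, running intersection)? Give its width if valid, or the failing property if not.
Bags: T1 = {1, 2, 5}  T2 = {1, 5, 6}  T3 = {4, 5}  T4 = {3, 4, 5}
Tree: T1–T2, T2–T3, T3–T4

A tree decomposition must satisfy three properties: every vertex lies in some bag; for every edge, both endpoints lie together in some bag; and for every vertex, the bags containing it form a connected subtree. Here edge (6,4) lies in no bag, so the decomposition is invalid.

No — edge (6,4) lies in no bag.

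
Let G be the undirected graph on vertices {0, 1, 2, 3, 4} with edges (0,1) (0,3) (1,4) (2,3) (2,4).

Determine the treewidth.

2

A width-2 tree decomposition is:
Bags: B1 = {2, 3, 4}  B2 = {0, 3, 4}  B3 = {0, 1, 4}
Tree: B1–B2, B2–B3
The largest bag has 3 vertices, giving width 2; this decomposition certifies tw(G) ≤ 2. The edges 4–2–3–0–1–4 form a cycle, so G is not a tree and its treewidth is at least 2. The upper and lower bounds meet at 2, so that is the treewidth.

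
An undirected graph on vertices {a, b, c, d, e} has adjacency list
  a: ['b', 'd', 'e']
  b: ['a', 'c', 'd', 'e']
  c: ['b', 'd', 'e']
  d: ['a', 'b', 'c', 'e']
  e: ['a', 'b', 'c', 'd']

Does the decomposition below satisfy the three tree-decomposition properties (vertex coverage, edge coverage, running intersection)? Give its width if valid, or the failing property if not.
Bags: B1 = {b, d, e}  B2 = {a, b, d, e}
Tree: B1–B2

A tree decomposition must satisfy three properties: every vertex lies in some bag; for every edge, both endpoints lie together in some bag; and for every vertex, the bags containing it form a connected subtree. Here vertex c appears in no bag, so the decomposition is invalid.

No — vertex c appears in no bag.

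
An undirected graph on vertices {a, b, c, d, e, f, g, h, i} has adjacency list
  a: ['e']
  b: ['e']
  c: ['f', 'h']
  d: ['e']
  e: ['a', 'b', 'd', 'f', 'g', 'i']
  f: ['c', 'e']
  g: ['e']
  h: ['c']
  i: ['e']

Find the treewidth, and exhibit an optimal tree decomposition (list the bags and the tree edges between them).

Treewidth 1.
One optimal decomposition is:
Bags: B1 = {e, f}  B2 = {b, e}  B3 = {d, e}  B4 = {c, f}  B5 = {e, i}  B6 = {e, g}  B7 = {c, h}  B8 = {a, e}
Tree: B1–B2, B1–B3, B1–B4, B3–B5, B1–B6, B4–B7, B6–B8

The largest bag has 2 vertices, giving width 1; this decomposition certifies tw(G) ≤ 1. Any graph with an edge has treewidth ≥ 1, and G has the edge e–f. Hence tw(G) = 1 exactly.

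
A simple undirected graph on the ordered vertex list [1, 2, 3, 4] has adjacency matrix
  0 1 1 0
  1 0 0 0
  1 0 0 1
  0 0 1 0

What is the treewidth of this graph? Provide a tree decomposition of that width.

Every bag has size at most 2, so the width is 2 − 1 = 1 and tw(G) ≤ 1. Since G has at least one edge (e.g. 2–1), it is not an edgeless graph, so tw(G) ≥ 1. The upper and lower bounds meet at 1, so that is the treewidth.

Treewidth 1.
One optimal decomposition is:
Bags: B1 = {1, 2}  B2 = {1, 3}  B3 = {3, 4}
Tree: B1–B2, B2–B3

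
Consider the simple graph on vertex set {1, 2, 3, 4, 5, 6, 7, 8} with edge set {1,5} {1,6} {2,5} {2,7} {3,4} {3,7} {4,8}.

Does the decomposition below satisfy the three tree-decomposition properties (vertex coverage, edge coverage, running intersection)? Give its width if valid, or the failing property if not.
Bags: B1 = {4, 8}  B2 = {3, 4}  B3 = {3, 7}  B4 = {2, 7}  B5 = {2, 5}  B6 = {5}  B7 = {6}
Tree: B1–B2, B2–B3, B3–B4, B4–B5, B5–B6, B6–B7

No — vertex 1 appears in no bag.

A tree decomposition must satisfy three properties: every vertex lies in some bag; for every edge, both endpoints lie together in some bag; and for every vertex, the bags containing it form a connected subtree. Here vertex 1 appears in no bag, so the decomposition is invalid.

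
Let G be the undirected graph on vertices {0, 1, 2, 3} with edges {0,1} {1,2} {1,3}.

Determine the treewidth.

A width-1 tree decomposition is:
Bags: B1 = {0, 1}  B2 = {1, 3}  B3 = {1, 2}
Tree: B1–B2, B1–B3
Every bag has size at most 2, so the width is 2 − 1 = 1 and tw(G) ≤ 1. Any graph with an edge has treewidth ≥ 1, and G has the edge 1–0. Therefore the treewidth is 1.

1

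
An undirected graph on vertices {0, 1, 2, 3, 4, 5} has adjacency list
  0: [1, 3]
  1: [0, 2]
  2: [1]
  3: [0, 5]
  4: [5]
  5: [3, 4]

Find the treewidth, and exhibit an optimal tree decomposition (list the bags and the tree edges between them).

Each bag holds 2 vertices, so the decomposition has width 1, which upper-bounds the treewidth. G has an edge, so its treewidth is at least 1. Hence tw(G) = 1 exactly.

Treewidth 1.
Bags: B1 = {4, 5}  B2 = {3, 5}  B3 = {0, 3}  B4 = {0, 1}  B5 = {1, 2}
Tree: B1–B2, B2–B3, B3–B4, B4–B5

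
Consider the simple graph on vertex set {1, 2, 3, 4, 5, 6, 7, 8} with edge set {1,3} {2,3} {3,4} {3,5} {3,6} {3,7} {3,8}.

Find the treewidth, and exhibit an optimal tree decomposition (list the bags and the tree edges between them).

Each bag holds 2 vertices, so the decomposition has width 1, which upper-bounds the treewidth. Since G has at least one edge (e.g. 3–4), it is not an edgeless graph, so tw(G) ≥ 1. Hence tw(G) = 1 exactly.

Treewidth 1.
One optimal decomposition is:
Bags: B1 = {3, 4}  B2 = {3, 5}  B3 = {3, 7}  B4 = {3, 8}  B5 = {1, 3}  B6 = {3, 6}  B7 = {2, 3}
Tree: B1–B2, B2–B3, B3–B4, B3–B5, B5–B6, B6–B7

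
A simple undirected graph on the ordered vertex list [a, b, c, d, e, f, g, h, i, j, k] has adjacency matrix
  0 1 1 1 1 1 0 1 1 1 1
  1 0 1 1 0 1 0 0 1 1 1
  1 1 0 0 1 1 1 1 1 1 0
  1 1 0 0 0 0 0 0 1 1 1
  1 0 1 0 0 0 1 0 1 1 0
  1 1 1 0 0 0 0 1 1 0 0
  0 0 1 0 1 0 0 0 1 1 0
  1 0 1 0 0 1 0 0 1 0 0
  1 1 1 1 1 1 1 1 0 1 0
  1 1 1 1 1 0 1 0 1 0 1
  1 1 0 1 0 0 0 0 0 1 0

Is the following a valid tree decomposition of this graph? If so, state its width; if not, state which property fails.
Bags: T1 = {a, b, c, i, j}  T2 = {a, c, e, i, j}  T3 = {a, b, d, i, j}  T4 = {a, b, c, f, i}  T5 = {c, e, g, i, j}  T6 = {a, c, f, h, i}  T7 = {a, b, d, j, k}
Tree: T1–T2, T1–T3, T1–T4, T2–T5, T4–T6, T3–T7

Vertex coverage: the bags together contain {a, b, c, d, e, f, g, h, i, j, k}, the full vertex set. Edge coverage: each edge of G has both endpoints in at least one bag. Running intersection: for every vertex, the bags containing it form a connected subtree. All three properties hold, so this is a valid tree decomposition of width max|bag| − 1 = 4, and hence tw(G) ≤ 4.

Yes; width 4.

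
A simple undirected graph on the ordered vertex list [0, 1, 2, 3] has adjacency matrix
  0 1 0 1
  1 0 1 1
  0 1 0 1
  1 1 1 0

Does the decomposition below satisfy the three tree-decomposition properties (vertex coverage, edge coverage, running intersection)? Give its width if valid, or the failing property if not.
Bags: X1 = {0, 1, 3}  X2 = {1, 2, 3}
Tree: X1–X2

Yes; width 2.

Checking the three conditions: (i) the bags cover all of {0, 1, 2, 3}; (ii) for each edge, some bag contains both endpoints; (iii) the bags containing any fixed vertex form a subtree. All hold, so the decomposition is valid with width 3 − 1 = 2.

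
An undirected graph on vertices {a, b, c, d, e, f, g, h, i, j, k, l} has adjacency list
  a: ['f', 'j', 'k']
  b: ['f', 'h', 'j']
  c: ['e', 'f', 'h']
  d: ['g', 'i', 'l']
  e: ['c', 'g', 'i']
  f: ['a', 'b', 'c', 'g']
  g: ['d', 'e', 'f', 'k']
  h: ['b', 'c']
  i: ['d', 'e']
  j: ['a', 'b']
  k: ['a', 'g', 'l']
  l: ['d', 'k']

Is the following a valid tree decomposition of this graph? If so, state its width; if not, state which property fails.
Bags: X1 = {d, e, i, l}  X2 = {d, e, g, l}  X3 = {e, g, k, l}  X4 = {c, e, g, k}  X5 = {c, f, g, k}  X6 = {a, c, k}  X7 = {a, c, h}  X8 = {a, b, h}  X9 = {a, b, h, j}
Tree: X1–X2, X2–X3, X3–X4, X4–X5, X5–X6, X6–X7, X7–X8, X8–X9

No — edge (f,a) lies in no bag.

A tree decomposition must satisfy three properties: every vertex lies in some bag; for every edge, both endpoints lie together in some bag; and for every vertex, the bags containing it form a connected subtree. Here edge (f,a) lies in no bag, so the decomposition is invalid.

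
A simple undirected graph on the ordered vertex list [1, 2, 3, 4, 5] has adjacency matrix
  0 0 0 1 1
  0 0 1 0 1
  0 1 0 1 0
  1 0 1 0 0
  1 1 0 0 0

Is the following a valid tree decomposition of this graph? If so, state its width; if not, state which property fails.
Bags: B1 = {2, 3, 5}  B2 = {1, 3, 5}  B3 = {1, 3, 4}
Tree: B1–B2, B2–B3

Yes; width 2.

Every vertex of G appears in some bag (union = {1, 2, 3, 4, 5}); every edge is covered by a bag; and for each vertex v the set of bags containing v is connected in the bag tree. The decomposition is therefore valid. The largest bag has 3 vertices, so the width is 2.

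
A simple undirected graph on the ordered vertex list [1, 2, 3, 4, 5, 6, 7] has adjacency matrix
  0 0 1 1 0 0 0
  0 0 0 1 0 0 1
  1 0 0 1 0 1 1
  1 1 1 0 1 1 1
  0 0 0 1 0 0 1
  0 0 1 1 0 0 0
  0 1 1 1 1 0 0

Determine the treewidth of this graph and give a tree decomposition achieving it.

Each bag holds 3 vertices, so the decomposition has width 2, which upper-bounds the treewidth. For the lower bound, the 3 vertices {2, 4, 7} are pairwise adjacent, and any tree decomposition puts a clique entirely inside one bag — forcing width ≥ 2. The upper and lower bounds meet at 2, so that is the treewidth.

Treewidth 2.
Bags: B1 = {3, 4, 7}  B2 = {2, 4, 7}  B3 = {1, 3, 4}  B4 = {3, 4, 6}  B5 = {4, 5, 7}
Tree: B1–B2, B1–B3, B1–B4, B2–B5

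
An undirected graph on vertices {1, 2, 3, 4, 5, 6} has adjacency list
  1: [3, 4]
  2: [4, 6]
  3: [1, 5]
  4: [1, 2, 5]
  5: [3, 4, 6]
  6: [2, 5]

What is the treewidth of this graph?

A width-2 tree decomposition is:
Bags: B1 = {1, 3, 5}  B2 = {1, 4, 5}  B3 = {4, 5, 6}  B4 = {2, 4, 6}
Tree: B1–B2, B2–B3, B3–B4
Every bag has size at most 3, so the width is 3 − 1 = 2 and tw(G) ≤ 2. Since 3–1–4–5–3 is a cycle in G, G is not acyclic. Forests are exactly the graphs of treewidth ≤ 1, so tw(G) ≥ 2. Combining the bounds, tw(G) = 2.

2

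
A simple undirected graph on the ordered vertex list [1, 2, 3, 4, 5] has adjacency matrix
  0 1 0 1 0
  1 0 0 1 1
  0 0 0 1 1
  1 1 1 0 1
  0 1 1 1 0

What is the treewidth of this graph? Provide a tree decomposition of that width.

Treewidth 2.
Bags: B1 = {3, 4, 5}  B2 = {2, 4, 5}  B3 = {1, 2, 4}
Tree: B1–B2, B2–B3

The largest bag has 3 vertices, giving width 2; this decomposition certifies tw(G) ≤ 2. For the lower bound, the 3 vertices {1, 2, 4} are pairwise adjacent, and any tree decomposition puts a clique entirely inside one bag — forcing width ≥ 2. Combining the bounds, tw(G) = 2.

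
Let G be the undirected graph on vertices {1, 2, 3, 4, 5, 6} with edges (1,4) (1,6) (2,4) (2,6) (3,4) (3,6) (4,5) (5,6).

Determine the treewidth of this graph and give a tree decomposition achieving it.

Treewidth 2.
One such decomposition:
Bags: B1 = {1, 4, 6}  B2 = {4, 5, 6}  B3 = {3, 4, 6}  B4 = {2, 4, 6}
Tree: B1–B2, B2–B3, B3–B4

Every bag has size at most 3, so the width is 3 − 1 = 2 and tw(G) ≤ 2. Since 6–1–4–5–6 is a cycle in G, G is not acyclic. Forests are exactly the graphs of treewidth ≤ 1, so tw(G) ≥ 2. The upper and lower bounds meet at 2, so that is the treewidth.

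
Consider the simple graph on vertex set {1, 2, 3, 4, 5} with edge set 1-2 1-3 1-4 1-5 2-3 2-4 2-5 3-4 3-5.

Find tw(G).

A width-3 tree decomposition is:
Bags: B1 = {1, 2, 3, 5}  B2 = {1, 2, 3, 4}
Tree: B1–B2
The largest bag has 4 vertices, giving width 3; this decomposition certifies tw(G) ≤ 3. On the other hand G contains the 4-clique {1, 2, 3, 4}. A clique must lie in a single bag of any decomposition, so no decomposition can have width below 3. Therefore the treewidth is 3.

3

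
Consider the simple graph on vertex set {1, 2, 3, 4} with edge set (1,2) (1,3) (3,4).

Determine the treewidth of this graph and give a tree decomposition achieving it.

Treewidth 1.
Bags: B1 = {1, 2}  B2 = {1, 3}  B3 = {3, 4}
Tree: B1–B2, B2–B3

Every bag has size at most 2, so the width is 2 − 1 = 1 and tw(G) ≤ 1. G has an edge, so its treewidth is at least 1. Combining the bounds, tw(G) = 1.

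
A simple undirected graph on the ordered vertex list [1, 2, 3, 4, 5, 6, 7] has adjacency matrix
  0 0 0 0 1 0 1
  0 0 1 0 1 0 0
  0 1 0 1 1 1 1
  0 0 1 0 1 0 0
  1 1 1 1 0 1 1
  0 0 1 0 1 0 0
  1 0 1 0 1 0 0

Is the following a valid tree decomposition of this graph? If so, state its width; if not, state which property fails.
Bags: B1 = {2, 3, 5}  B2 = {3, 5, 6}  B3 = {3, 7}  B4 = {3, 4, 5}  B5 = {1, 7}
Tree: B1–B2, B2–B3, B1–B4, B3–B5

No — edge (5,7) lies in no bag.

A tree decomposition must satisfy three properties: every vertex lies in some bag; for every edge, both endpoints lie together in some bag; and for every vertex, the bags containing it form a connected subtree. Here edge (5,7) lies in no bag, so the decomposition is invalid.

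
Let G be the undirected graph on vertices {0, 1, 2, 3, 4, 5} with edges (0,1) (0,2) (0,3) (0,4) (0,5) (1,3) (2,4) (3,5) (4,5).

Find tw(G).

A width-2 tree decomposition is:
Bags: B1 = {0, 3, 5}  B2 = {0, 4, 5}  B3 = {0, 2, 4}  B4 = {0, 1, 3}
Tree: B1–B2, B2–B3, B1–B4
Each bag holds 3 vertices, so the decomposition has width 2, which upper-bounds the treewidth. Conversely, {0, 2, 4} is a clique of size 3, and the vertices of any clique must share a bag in every tree decomposition; so some bag has ≥ 3 vertices and tw(G) ≥ 2. Combining the bounds, tw(G) = 2.

2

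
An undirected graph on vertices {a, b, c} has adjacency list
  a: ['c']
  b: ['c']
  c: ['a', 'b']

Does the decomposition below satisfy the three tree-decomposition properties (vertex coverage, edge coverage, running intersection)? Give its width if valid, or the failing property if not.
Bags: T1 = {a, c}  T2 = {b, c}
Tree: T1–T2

Vertex coverage: the bags together contain {a, b, c}, the full vertex set. Edge coverage: each edge of G has both endpoints in at least one bag. Running intersection: for every vertex, the bags containing it form a connected subtree. All three properties hold, so this is a valid tree decomposition of width max|bag| − 1 = 1, and hence tw(G) ≤ 1.

Yes; width 1.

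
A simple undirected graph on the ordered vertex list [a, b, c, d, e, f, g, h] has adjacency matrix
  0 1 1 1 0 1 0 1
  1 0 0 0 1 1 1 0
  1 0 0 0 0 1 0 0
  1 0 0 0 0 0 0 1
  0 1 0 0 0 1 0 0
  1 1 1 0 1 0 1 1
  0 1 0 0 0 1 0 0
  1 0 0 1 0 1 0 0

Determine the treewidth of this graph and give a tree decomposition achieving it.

Every bag has size at most 3, so the width is 3 − 1 = 2 and tw(G) ≤ 2. On the other hand G contains the 3-clique {a, d, h}. A clique must lie in a single bag of any decomposition, so no decomposition can have width below 2. The upper and lower bounds meet at 2, so that is the treewidth.

Treewidth 2.
Bags: B1 = {a, c, f}  B2 = {a, f, h}  B3 = {a, b, f}  B4 = {b, e, f}  B5 = {a, d, h}  B6 = {b, f, g}
Tree: B1–B2, B1–B3, B3–B4, B2–B5, B3–B6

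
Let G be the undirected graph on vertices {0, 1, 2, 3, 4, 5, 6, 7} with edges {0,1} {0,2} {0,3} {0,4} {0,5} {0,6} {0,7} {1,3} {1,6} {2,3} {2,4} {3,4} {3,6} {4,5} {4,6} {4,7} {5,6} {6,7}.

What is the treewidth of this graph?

3

A width-3 tree decomposition is:
Bags: B1 = {0, 3, 4, 6}  B2 = {0, 1, 3, 6}  B3 = {0, 4, 6, 7}  B4 = {0, 2, 3, 4}  B5 = {0, 4, 5, 6}
Tree: B1–B2, B1–B3, B1–B4, B3–B5
Every bag has size at most 4, so the width is 4 − 1 = 3 and tw(G) ≤ 3. Conversely, {0, 1, 3, 6} is a clique of size 4, and the vertices of any clique must share a bag in every tree decomposition; so some bag has ≥ 4 vertices and tw(G) ≥ 3. The upper and lower bounds meet at 3, so that is the treewidth.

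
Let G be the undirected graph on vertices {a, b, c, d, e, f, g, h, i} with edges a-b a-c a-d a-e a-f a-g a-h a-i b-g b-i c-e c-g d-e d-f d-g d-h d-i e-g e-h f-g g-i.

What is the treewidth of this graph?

A width-3 tree decomposition is:
Bags: B1 = {a, d, e, g}  B2 = {a, d, e, h}  B3 = {a, c, e, g}  B4 = {a, d, g, i}  B5 = {a, d, f, g}  B6 = {a, b, g, i}
Tree: B1–B2, B1–B3, B1–B4, B1–B5, B4–B6
Each bag holds 4 vertices, so the decomposition has width 3, which upper-bounds the treewidth. Conversely, {a, d, e, g} is a clique of size 4, and the vertices of any clique must share a bag in every tree decomposition; so some bag has ≥ 4 vertices and tw(G) ≥ 3. The upper and lower bounds meet at 3, so that is the treewidth.

3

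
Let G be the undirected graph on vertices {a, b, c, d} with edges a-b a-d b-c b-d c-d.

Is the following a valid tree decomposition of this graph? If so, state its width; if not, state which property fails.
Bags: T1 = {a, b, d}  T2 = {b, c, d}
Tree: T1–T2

Yes; width 2.

Vertex coverage: the bags together contain {a, b, c, d}, the full vertex set. Edge coverage: each edge of G has both endpoints in at least one bag. Running intersection: for every vertex, the bags containing it form a connected subtree. All three properties hold, so this is a valid tree decomposition of width max|bag| − 1 = 2, and hence tw(G) ≤ 2.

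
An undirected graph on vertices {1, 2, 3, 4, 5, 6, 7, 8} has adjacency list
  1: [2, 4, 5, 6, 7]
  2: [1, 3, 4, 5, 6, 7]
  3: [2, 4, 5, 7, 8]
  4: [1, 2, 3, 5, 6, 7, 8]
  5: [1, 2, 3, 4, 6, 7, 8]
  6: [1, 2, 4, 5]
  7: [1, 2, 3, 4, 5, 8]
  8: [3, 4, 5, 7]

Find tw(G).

4

A width-4 tree decomposition is:
Bags: B1 = {3, 4, 5, 7, 8}  B2 = {2, 3, 4, 5, 7}  B3 = {1, 2, 4, 5, 7}  B4 = {1, 2, 4, 5, 6}
Tree: B1–B2, B2–B3, B3–B4
The largest bag has 5 vertices, giving width 4; this decomposition certifies tw(G) ≤ 4. Conversely, {3, 4, 5, 7, 8} is a clique of size 5, and the vertices of any clique must share a bag in every tree decomposition; so some bag has ≥ 5 vertices and tw(G) ≥ 4. Therefore the treewidth is 4.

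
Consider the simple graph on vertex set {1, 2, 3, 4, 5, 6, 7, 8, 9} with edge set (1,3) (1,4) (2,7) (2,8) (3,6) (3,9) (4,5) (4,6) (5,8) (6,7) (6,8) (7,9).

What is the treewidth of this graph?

A width-3 tree decomposition is:
Bags: B1 = {2, 3, 7, 9}  B2 = {2, 3, 6, 7}  B3 = {2, 3, 6, 8}  B4 = {1, 3, 6, 8}  B5 = {1, 4, 6, 8}  B6 = {1, 4, 5, 8}
Tree: B1–B2, B2–B3, B3–B4, B4–B5, B5–B6
Each bag holds 4 vertices, so the decomposition has width 3, which upper-bounds the treewidth. For the lower bound: the 4 vertex sets {2,7,9}, {3}, {6}, {1,4,5,8} are disjoint, each induces a connected subgraph, and every pair is joined by at least one edge of G. Contracting each set to a single vertex therefore yields K_{4} as a minor, and since treewidth is minor-monotone, tw(G) ≥ tw(K_{4}) = 3. Hence tw(G) = 3 exactly.

3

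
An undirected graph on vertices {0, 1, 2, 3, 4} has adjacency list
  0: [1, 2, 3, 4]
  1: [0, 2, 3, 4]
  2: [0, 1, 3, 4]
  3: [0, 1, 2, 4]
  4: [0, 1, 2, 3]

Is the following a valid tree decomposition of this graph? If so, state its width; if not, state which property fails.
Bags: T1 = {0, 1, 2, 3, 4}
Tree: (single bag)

Yes; width 4.

Checking the three conditions: (i) the bags cover all of {0, 1, 2, 3, 4}; (ii) for each edge, some bag contains both endpoints; (iii) the bags containing any fixed vertex form a subtree. All hold, so the decomposition is valid with width 5 − 1 = 4.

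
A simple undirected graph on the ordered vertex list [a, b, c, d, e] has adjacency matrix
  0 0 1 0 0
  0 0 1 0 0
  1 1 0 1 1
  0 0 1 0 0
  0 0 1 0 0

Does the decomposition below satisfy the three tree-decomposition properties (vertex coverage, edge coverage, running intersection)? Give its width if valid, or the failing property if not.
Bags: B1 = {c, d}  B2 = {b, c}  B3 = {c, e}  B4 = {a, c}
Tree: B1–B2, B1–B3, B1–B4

Checking the three conditions: (i) the bags cover all of {a, b, c, d, e}; (ii) for each edge, some bag contains both endpoints; (iii) the bags containing any fixed vertex form a subtree. All hold, so the decomposition is valid with width 2 − 1 = 1.

Yes; width 1.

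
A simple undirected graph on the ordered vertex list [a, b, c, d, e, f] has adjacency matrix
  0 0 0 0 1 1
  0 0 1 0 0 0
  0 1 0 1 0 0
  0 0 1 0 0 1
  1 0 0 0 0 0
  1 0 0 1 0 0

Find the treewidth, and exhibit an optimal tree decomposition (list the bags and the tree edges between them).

Each bag holds 2 vertices, so the decomposition has width 1, which upper-bounds the treewidth. Since G has at least one edge (e.g. e–a), it is not an edgeless graph, so tw(G) ≥ 1. The upper and lower bounds meet at 1, so that is the treewidth.

Treewidth 1.
One such decomposition:
Bags: B1 = {a, e}  B2 = {a, f}  B3 = {d, f}  B4 = {c, d}  B5 = {b, c}
Tree: B1–B2, B2–B3, B3–B4, B4–B5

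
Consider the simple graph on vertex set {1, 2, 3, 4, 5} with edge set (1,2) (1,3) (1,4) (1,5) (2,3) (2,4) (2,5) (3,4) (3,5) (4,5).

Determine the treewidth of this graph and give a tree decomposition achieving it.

With just one bag of size 5, the width is 5 − 1 = 4, so tw(G) ≤ 4. On the other hand G contains the 5-clique {1, 2, 3, 4, 5}. A clique must lie in a single bag of any decomposition, so no decomposition can have width below 4. The upper and lower bounds meet at 4, so that is the treewidth.

Treewidth 4.
One optimal decomposition is:
Bags: B1 = {1, 2, 3, 4, 5}
Tree: (single bag)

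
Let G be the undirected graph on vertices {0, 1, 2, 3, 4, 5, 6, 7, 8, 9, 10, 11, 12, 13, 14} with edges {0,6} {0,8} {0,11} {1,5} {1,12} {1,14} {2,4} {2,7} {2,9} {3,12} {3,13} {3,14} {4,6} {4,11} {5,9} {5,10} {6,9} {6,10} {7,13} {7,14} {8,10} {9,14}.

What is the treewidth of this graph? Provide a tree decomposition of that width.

The largest bag has 4 vertices, giving width 3; this decomposition certifies tw(G) ≤ 3. For the lower bound: the 4 vertex sets {3,12,13}, {7}, {14}, {1,2,5,9} are disjoint, each induces a connected subgraph, and every pair is joined by at least one edge of G. Contracting each set to a single vertex therefore yields K_{4} as a minor, and since treewidth is minor-monotone, tw(G) ≥ tw(K_{4}) = 3. Combining the bounds, tw(G) = 3.

Treewidth 3.
One optimal decomposition is:
Bags: B1 = {3, 7, 12, 13}  B2 = {3, 7, 12, 14}  B3 = {1, 7, 12, 14}  B4 = {1, 2, 7, 14}  B5 = {1, 2, 9, 14}  B6 = {1, 2, 5, 9}  B7 = {2, 4, 5, 9}  B8 = {4, 5, 6, 9}  B9 = {4, 5, 6, 10}  B10 = {4, 6, 10, 11}  B11 = {0, 6, 10, 11}  B12 = {0, 8, 10, 11}
Tree: B1–B2, B2–B3, B3–B4, B4–B5, B5–B6, B6–B7, B7–B8, B8–B9, B9–B10, B10–B11, B11–B12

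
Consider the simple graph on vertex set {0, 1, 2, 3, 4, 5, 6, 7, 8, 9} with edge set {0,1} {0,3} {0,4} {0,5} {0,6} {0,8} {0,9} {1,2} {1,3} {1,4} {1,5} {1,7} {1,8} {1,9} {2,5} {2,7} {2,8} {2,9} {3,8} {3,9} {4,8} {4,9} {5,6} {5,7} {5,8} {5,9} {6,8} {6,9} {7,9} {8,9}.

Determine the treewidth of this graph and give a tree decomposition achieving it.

Treewidth 4.
One such decomposition:
Bags: B1 = {0, 1, 5, 8, 9}  B2 = {1, 2, 5, 8, 9}  B3 = {0, 1, 3, 8, 9}  B4 = {0, 5, 6, 8, 9}  B5 = {0, 1, 4, 8, 9}  B6 = {1, 2, 5, 7, 9}
Tree: B1–B2, B1–B3, B1–B4, B3–B5, B2–B6

The largest bag has 5 vertices, giving width 4; this decomposition certifies tw(G) ≤ 4. Conversely, {0, 1, 3, 8, 9} is a clique of size 5, and the vertices of any clique must share a bag in every tree decomposition; so some bag has ≥ 5 vertices and tw(G) ≥ 4. Therefore the treewidth is 4.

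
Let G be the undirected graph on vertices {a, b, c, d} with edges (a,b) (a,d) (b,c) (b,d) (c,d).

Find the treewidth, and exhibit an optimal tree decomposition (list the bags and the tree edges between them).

The largest bag has 3 vertices, giving width 2; this decomposition certifies tw(G) ≤ 2. Conversely, {b, c, d} is a clique of size 3, and the vertices of any clique must share a bag in every tree decomposition; so some bag has ≥ 3 vertices and tw(G) ≥ 2. The upper and lower bounds meet at 2, so that is the treewidth.

Treewidth 2.
One such decomposition:
Bags: B1 = {b, c, d}  B2 = {a, b, d}
Tree: B1–B2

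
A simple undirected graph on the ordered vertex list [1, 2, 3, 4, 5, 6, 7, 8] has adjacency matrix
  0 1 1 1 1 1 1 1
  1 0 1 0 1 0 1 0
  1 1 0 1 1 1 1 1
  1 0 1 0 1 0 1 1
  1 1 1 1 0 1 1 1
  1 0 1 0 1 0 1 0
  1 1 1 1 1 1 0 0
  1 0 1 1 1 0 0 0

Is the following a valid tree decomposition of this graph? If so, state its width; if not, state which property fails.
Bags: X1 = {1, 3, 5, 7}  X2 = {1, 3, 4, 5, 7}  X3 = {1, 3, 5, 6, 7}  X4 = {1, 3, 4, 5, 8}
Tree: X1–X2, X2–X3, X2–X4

No — vertex 2 appears in no bag.

A tree decomposition must satisfy three properties: every vertex lies in some bag; for every edge, both endpoints lie together in some bag; and for every vertex, the bags containing it form a connected subtree. Here vertex 2 appears in no bag, so the decomposition is invalid.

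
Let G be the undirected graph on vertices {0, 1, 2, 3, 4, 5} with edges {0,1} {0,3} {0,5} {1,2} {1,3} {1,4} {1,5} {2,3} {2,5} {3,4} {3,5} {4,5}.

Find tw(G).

A width-3 tree decomposition is:
Bags: B1 = {1, 3, 4, 5}  B2 = {1, 2, 3, 5}  B3 = {0, 1, 3, 5}
Tree: B1–B2, B1–B3
Each bag holds 4 vertices, so the decomposition has width 3, which upper-bounds the treewidth. For the lower bound, the 4 vertices {0, 1, 3, 5} are pairwise adjacent, and any tree decomposition puts a clique entirely inside one bag — forcing width ≥ 3. Hence tw(G) = 3 exactly.

3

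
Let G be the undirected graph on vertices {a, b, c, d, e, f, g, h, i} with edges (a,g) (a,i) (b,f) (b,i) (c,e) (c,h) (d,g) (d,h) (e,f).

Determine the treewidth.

2

A width-2 tree decomposition is:
Bags: B1 = {c, e, h}  B2 = {e, f, h}  B3 = {b, f, h}  B4 = {b, h, i}  B5 = {a, h, i}  B6 = {a, g, h}  B7 = {d, g, h}
Tree: B1–B2, B2–B3, B3–B4, B4–B5, B5–B6, B6–B7
Every bag has size at most 3, so the width is 3 − 1 = 2 and tw(G) ≤ 2. Since h–c–e–f–b–i–a–g–d–h is a cycle in G, G is not acyclic. Forests are exactly the graphs of treewidth ≤ 1, so tw(G) ≥ 2. The upper and lower bounds meet at 2, so that is the treewidth.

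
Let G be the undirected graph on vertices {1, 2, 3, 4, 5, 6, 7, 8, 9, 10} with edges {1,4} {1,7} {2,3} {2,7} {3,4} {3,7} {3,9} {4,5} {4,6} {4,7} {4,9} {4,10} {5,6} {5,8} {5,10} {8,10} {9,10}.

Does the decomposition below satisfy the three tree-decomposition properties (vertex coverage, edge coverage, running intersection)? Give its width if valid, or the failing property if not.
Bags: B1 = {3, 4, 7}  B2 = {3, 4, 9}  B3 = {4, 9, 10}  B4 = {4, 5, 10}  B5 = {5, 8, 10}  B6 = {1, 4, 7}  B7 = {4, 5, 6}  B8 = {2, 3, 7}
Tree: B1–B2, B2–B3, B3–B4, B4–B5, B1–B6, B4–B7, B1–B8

Checking the three conditions: (i) the bags cover all of {1, 2, 3, 4, 5, 6, 7, 8, 9, 10}; (ii) for each edge, some bag contains both endpoints; (iii) the bags containing any fixed vertex form a subtree. All hold, so the decomposition is valid with width 3 − 1 = 2.

Yes; width 2.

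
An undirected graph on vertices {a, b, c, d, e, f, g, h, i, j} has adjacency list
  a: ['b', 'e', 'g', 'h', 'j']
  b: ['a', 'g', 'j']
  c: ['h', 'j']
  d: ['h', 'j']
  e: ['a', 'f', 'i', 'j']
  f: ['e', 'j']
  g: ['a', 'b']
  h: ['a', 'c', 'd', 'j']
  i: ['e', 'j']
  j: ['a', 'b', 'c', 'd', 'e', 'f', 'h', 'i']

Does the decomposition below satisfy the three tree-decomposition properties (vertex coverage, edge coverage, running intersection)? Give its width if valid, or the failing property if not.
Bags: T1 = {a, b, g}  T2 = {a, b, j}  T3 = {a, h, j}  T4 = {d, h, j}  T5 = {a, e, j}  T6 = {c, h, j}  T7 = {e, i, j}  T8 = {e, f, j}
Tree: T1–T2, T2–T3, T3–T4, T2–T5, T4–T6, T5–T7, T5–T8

Yes; width 2.

Vertex coverage: the bags together contain {a, b, c, d, e, f, g, h, i, j}, the full vertex set. Edge coverage: each edge of G has both endpoints in at least one bag. Running intersection: for every vertex, the bags containing it form a connected subtree. All three properties hold, so this is a valid tree decomposition of width max|bag| − 1 = 2, and hence tw(G) ≤ 2.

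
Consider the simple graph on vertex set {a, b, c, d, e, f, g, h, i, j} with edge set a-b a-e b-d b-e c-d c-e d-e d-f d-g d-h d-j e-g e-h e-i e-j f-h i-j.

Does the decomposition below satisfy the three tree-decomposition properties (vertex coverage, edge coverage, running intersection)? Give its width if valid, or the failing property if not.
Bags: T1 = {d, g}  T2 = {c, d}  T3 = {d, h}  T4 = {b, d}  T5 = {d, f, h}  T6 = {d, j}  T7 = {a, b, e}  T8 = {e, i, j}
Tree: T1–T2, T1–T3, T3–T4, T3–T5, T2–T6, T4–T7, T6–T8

A tree decomposition must satisfy three properties: every vertex lies in some bag; for every edge, both endpoints lie together in some bag; and for every vertex, the bags containing it form a connected subtree. Here edge (e,g) lies in no bag, so the decomposition is invalid.

No — edge (e,g) lies in no bag.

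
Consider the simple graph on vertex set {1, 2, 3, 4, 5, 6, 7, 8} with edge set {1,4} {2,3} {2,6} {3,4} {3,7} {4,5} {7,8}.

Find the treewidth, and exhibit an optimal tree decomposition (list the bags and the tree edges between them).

Each bag holds 2 vertices, so the decomposition has width 1, which upper-bounds the treewidth. Any graph with an edge has treewidth ≥ 1, and G has the edge 2–3. The upper and lower bounds meet at 1, so that is the treewidth.

Treewidth 1.
One optimal decomposition is:
Bags: B1 = {2, 3}  B2 = {2, 6}  B3 = {3, 7}  B4 = {7, 8}  B5 = {3, 4}  B6 = {4, 5}  B7 = {1, 4}
Tree: B1–B2, B1–B3, B3–B4, B3–B5, B5–B6, B5–B7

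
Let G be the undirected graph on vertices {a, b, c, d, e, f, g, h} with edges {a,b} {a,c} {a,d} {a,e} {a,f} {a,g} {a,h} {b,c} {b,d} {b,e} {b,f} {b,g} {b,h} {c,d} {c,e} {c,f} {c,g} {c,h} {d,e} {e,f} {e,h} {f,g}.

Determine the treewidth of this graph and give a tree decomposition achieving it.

Every bag has size at most 5, so the width is 5 − 1 = 4 and tw(G) ≤ 4. Conversely, {a, b, c, f, g} is a clique of size 5, and the vertices of any clique must share a bag in every tree decomposition; so some bag has ≥ 5 vertices and tw(G) ≥ 4. Hence tw(G) = 4 exactly.

Treewidth 4.
One such decomposition:
Bags: B1 = {a, b, c, e, h}  B2 = {a, b, c, e, f}  B3 = {a, b, c, d, e}  B4 = {a, b, c, f, g}
Tree: B1–B2, B2–B3, B2–B4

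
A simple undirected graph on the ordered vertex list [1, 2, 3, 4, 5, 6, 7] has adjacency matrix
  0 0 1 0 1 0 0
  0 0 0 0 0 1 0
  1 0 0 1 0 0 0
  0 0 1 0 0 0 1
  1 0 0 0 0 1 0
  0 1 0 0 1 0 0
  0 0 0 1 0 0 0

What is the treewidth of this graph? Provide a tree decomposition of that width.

Treewidth 1.
Bags: B1 = {2, 6}  B2 = {5, 6}  B3 = {1, 5}  B4 = {1, 3}  B5 = {3, 4}  B6 = {4, 7}
Tree: B1–B2, B2–B3, B3–B4, B4–B5, B5–B6

Each bag holds 2 vertices, so the decomposition has width 1, which upper-bounds the treewidth. Since G has at least one edge (e.g. 2–6), it is not an edgeless graph, so tw(G) ≥ 1. Combining the bounds, tw(G) = 1.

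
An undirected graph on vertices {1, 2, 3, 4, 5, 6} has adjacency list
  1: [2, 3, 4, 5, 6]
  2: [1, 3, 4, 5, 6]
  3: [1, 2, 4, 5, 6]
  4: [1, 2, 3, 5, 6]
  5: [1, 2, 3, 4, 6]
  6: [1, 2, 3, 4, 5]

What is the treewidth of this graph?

5

A width-5 tree decomposition is:
Bags: B1 = {1, 2, 3, 4, 5, 6}
Tree: (single bag)
A single bag containing all 6 vertices is trivially a valid decomposition of width 5. On the other hand G contains the 6-clique {1, 2, 3, 4, 5, 6}. A clique must lie in a single bag of any decomposition, so no decomposition can have width below 5. Therefore the treewidth is 5.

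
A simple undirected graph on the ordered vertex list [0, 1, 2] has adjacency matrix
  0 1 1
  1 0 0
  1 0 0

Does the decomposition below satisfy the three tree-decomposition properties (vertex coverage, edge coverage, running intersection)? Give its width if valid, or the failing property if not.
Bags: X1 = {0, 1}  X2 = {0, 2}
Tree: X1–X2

Yes; width 1.

Checking the three conditions: (i) the bags cover all of {0, 1, 2}; (ii) for each edge, some bag contains both endpoints; (iii) the bags containing any fixed vertex form a subtree. All hold, so the decomposition is valid with width 2 − 1 = 1.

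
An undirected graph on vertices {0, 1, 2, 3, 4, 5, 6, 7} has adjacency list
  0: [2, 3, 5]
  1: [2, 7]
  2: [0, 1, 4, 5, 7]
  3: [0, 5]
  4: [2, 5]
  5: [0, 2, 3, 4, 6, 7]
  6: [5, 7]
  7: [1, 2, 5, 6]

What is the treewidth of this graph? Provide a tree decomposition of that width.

The largest bag has 3 vertices, giving width 2; this decomposition certifies tw(G) ≤ 2. On the other hand G contains the 3-clique {1, 2, 7}. A clique must lie in a single bag of any decomposition, so no decomposition can have width below 2. Hence tw(G) = 2 exactly.

Treewidth 2.
One optimal decomposition is:
Bags: B1 = {2, 5, 7}  B2 = {2, 4, 5}  B3 = {1, 2, 7}  B4 = {0, 2, 5}  B5 = {5, 6, 7}  B6 = {0, 3, 5}
Tree: B1–B2, B1–B3, B2–B4, B1–B5, B4–B6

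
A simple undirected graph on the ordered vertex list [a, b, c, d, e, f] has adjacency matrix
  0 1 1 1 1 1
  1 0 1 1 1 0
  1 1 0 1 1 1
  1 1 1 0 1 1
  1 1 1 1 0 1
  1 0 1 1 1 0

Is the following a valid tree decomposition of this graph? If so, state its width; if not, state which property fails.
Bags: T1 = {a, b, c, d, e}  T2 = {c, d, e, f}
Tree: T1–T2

No — edge (a,f) lies in no bag.

A tree decomposition must satisfy three properties: every vertex lies in some bag; for every edge, both endpoints lie together in some bag; and for every vertex, the bags containing it form a connected subtree. Here edge (a,f) lies in no bag, so the decomposition is invalid.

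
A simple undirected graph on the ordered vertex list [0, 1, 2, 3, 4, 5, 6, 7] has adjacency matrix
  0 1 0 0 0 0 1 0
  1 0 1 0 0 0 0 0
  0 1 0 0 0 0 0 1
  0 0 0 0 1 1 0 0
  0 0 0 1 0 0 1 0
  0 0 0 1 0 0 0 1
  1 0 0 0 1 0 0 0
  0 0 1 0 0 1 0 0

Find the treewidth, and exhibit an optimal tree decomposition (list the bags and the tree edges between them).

Treewidth 2.
Bags: B1 = {3, 4, 6}  B2 = {3, 5, 6}  B3 = {5, 6, 7}  B4 = {2, 6, 7}  B5 = {1, 2, 6}  B6 = {0, 1, 6}
Tree: B1–B2, B2–B3, B3–B4, B4–B5, B5–B6

Every bag has size at most 3, so the width is 3 − 1 = 2 and tw(G) ≤ 2. The edges 6–4–3–5–7–2–1–0–6 form a cycle, so G is not a tree and its treewidth is at least 2. Hence tw(G) = 2 exactly.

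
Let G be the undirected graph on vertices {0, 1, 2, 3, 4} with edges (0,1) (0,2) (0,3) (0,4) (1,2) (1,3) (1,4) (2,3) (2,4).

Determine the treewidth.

A width-3 tree decomposition is:
Bags: B1 = {0, 1, 2, 4}  B2 = {0, 1, 2, 3}
Tree: B1–B2
Every bag has size at most 4, so the width is 4 − 1 = 3 and tw(G) ≤ 3. On the other hand G contains the 4-clique {0, 1, 2, 3}. A clique must lie in a single bag of any decomposition, so no decomposition can have width below 3. The upper and lower bounds meet at 3, so that is the treewidth.

3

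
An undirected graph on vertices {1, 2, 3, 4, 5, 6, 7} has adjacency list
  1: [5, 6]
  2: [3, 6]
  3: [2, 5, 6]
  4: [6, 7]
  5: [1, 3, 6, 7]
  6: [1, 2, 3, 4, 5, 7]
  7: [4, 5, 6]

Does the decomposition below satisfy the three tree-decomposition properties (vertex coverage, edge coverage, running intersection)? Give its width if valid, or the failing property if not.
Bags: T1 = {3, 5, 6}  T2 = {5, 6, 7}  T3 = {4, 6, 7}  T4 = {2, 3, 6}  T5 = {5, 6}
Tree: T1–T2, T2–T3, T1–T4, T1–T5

A tree decomposition must satisfy three properties: every vertex lies in some bag; for every edge, both endpoints lie together in some bag; and for every vertex, the bags containing it form a connected subtree. Here vertex 1 appears in no bag, so the decomposition is invalid.

No — vertex 1 appears in no bag.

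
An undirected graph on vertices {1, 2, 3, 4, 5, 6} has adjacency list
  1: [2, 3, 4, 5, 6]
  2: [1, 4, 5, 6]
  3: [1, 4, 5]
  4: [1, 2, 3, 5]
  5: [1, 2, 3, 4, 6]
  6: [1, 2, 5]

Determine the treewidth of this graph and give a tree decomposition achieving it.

Every bag has size at most 4, so the width is 4 − 1 = 3 and tw(G) ≤ 3. Conversely, {1, 2, 4, 5} is a clique of size 4, and the vertices of any clique must share a bag in every tree decomposition; so some bag has ≥ 4 vertices and tw(G) ≥ 3. Hence tw(G) = 3 exactly.

Treewidth 3.
Bags: B1 = {1, 2, 4, 5}  B2 = {1, 3, 4, 5}  B3 = {1, 2, 5, 6}
Tree: B1–B2, B1–B3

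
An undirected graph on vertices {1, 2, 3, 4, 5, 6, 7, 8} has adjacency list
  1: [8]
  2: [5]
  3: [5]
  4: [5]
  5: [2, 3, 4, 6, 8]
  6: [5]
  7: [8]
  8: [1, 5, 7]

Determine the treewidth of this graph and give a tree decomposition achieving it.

Every bag has size at most 2, so the width is 2 − 1 = 1 and tw(G) ≤ 1. Since G has at least one edge (e.g. 2–5), it is not an edgeless graph, so tw(G) ≥ 1. Therefore the treewidth is 1.

Treewidth 1.
Bags: B1 = {2, 5}  B2 = {5, 8}  B3 = {7, 8}  B4 = {1, 8}  B5 = {5, 6}  B6 = {4, 5}  B7 = {3, 5}
Tree: B1–B2, B2–B3, B3–B4, B2–B5, B2–B6, B5–B7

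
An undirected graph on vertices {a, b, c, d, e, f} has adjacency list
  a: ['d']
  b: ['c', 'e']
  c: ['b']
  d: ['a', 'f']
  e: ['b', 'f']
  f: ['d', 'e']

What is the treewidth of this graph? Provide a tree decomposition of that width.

The largest bag has 2 vertices, giving width 1; this decomposition certifies tw(G) ≤ 1. Any graph with an edge has treewidth ≥ 1, and G has the edge a–d. Combining the bounds, tw(G) = 1.

Treewidth 1.
One optimal decomposition is:
Bags: B1 = {a, d}  B2 = {d, f}  B3 = {e, f}  B4 = {b, e}  B5 = {b, c}
Tree: B1–B2, B2–B3, B3–B4, B4–B5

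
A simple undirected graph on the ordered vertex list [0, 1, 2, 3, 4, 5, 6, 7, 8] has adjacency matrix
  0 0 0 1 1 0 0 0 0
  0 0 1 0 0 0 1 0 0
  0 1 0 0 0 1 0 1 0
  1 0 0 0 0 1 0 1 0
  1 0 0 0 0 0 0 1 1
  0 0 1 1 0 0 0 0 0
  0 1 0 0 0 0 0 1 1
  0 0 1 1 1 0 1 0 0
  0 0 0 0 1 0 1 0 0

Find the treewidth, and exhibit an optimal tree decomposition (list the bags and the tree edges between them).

Each bag holds 4 vertices, so the decomposition has width 3, which upper-bounds the treewidth. For the lower bound: the 4 vertex sets {0,4,8}, {3}, {7}, {1,2,5,6} are disjoint, each induces a connected subgraph, and every pair is joined by at least one edge of G. Contracting each set to a single vertex therefore yields K_{4} as a minor, and since treewidth is minor-monotone, tw(G) ≥ tw(K_{4}) = 3. The upper and lower bounds meet at 3, so that is the treewidth.

Treewidth 3.
One such decomposition:
Bags: B1 = {0, 3, 4, 8}  B2 = {3, 4, 7, 8}  B3 = {3, 6, 7, 8}  B4 = {3, 5, 6, 7}  B5 = {2, 5, 6, 7}  B6 = {1, 2, 5, 6}
Tree: B1–B2, B2–B3, B3–B4, B4–B5, B5–B6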